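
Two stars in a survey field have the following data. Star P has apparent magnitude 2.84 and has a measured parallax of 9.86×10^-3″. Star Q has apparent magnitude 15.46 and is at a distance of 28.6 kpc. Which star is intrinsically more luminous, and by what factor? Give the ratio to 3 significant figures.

Star P: d = 1/p = 1/9.86×10^-3″ = 101.4 pc
Star P: M = m − 5 log₁₀ d + 5 = 2.84 − 5·2.0061 + 5 = -2.191
Star Q: d = 28.6 kpc = 28600 pc
Star Q: M = m − 5 log₁₀ d + 5 = 15.46 − 5·4.4564 + 5 = -1.822
ΔM = M_P − M_Q = -2.191 − (-1.822) = -0.369; smaller M is more luminous → Star P.
L ratio = 10^(0.4 |ΔM|) = 10^0.148 = 1.404

Star P is more luminous, by a factor of 1.40.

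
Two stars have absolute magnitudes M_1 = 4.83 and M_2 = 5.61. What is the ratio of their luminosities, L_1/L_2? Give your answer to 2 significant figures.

L_1/L_2 ≈ 2.1

ΔM = M_1 − M_2 = -0.78
L_1/L_2 = 10^(−0.4 ΔM) = 10^0.312 = 2.051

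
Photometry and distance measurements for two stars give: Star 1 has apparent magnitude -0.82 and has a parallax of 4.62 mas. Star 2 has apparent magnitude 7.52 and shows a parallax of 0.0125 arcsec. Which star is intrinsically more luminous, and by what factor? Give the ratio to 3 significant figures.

Star 1 is more luminous, by a factor of 15900.

Star 1: p = 4.62 mas = 4.62×10^-3″ → d = 1/p = 216.5 pc
Star 1: M = m − 5 log₁₀ d + 5 = -0.82 − 5·2.3354 + 5 = -7.497
Star 2: d = 1/p = 1/0.0125″ = 80.00 pc
Star 2: M = m − 5 log₁₀ d + 5 = 7.52 − 5·1.9031 + 5 = 3.005
ΔM = M_1 − M_2 = -7.497 − (3.005) = -10.501; smaller M is more luminous → Star 1.
L ratio = 10^(0.4 |ΔM|) = 10^4.201 = 15870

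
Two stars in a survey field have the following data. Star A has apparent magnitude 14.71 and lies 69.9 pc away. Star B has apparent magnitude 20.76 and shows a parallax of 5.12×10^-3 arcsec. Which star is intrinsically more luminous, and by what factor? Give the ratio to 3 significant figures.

Star A: M = m − 5 log₁₀ d + 5 = 14.71 − 5·1.8445 + 5 = 10.488
Star B: d = 1/p = 1/5.12×10^-3″ = 195.3 pc
Star B: M = m − 5 log₁₀ d + 5 = 20.76 − 5·2.2907 + 5 = 14.306
ΔM = M_A − M_B = 10.488 − (14.306) = -3.819; smaller M is more luminous → Star A.
L ratio = 10^(0.4 |ΔM|) = 10^1.527 = 33.69

Star A is more luminous, by a factor of 33.7.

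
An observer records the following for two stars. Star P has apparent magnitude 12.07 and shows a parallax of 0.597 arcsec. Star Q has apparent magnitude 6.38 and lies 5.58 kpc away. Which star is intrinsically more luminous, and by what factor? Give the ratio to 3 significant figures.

Star P: d = 1/p = 1/0.597″ = 1.675 pc
Star P: M = m − 5 log₁₀ d + 5 = 12.07 − 5·0.2240 + 5 = 15.950
Star Q: d = 5.58 kpc = 5580 pc
Star Q: M = m − 5 log₁₀ d + 5 = 6.38 − 5·3.7466 + 5 = -7.353
ΔM = M_P − M_Q = 15.950 − (-7.353) = 23.303; smaller M is more luminous → Star Q.
L ratio = 10^(0.4 |ΔM|) = 10^9.321 = 2.095×10^9

Star Q is more luminous, by a factor of 2.10×10^9.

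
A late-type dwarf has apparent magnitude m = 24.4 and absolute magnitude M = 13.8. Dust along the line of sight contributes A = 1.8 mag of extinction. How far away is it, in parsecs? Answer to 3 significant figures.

m − M = 5 log₁₀(d/10 pc) + A  ⇒  24.4 − (13.8) − 1.8 = 5 log₁₀(d/10)
8.800 = 5 log₁₀(d/10)
log₁₀ d = (m − M − A)/5 + 1 = 2.7600
d = 10^2.7600 = 575.4 pc

d ≈ 575 pc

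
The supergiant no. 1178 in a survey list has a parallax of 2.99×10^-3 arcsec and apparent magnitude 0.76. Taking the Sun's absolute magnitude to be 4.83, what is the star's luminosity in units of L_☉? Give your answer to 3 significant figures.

L/L_☉ ≈ 47500

d = 1/p = 1/2.99×10^-3″ = 334.4 pc
M = m − 5 log₁₀ d + 5 = 0.76 − 5·2.5243 + 5 = -6.862
M − M_☉ = -6.862 − 4.83 = -11.692
L/L_☉ = 10^(−0.4 × -11.692) = 47500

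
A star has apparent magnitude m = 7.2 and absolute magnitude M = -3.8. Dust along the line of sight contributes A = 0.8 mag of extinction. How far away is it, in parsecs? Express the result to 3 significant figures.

d ≈ 1100 pc

m − M = 5 log₁₀(d/10 pc) + A  ⇒  7.2 − (-3.8) − 0.8 = 5 log₁₀(d/10)
10.200 = 5 log₁₀(d/10)
log₁₀ d = (m − M − A)/5 + 1 = 3.0400
d = 10^3.0400 = 1096 pc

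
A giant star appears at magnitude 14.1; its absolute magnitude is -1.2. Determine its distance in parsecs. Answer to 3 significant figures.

d ≈ 11500 pc

μ = m − M = 15.300
m − M = 5 log₁₀ d − 5
log₁₀ d = (m − M)/5 + 1 = 4.0600
d = 10^4.0600 = 11480 pc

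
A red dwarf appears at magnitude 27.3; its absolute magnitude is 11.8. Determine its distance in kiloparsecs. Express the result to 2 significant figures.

d ≈ 13 kpc

μ = m − M = 15.500
m − M = 5 log₁₀ d − 5
log₁₀ d = (m − M)/5 + 1 = 4.1000
d = 10^4.1000 = 12590 pc
= 12.59 kpc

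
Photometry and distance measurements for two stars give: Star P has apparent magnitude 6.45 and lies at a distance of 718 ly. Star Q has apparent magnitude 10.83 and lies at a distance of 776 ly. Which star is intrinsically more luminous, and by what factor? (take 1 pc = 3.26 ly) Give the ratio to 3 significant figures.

Star P is more luminous, by a factor of 48.4.

Star P: d = 718 ly / 3.26 = 220.2 pc
Star P: M = m − 5 log₁₀ d + 5 = 6.45 − 5·2.3429 + 5 = -0.265
Star Q: d = 776 ly / 3.26 = 238.0 pc
Star Q: M = m − 5 log₁₀ d + 5 = 10.83 − 5·2.3766 + 5 = 3.947
ΔM = M_P − M_Q = -0.265 − (3.947) = -4.211; smaller M is more luminous → Star P.
L ratio = 10^(0.4 |ΔM|) = 10^1.685 = 48.36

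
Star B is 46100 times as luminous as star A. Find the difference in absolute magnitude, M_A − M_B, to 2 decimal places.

M_A − M_B ≈ 11.66

Pogson: ΔM = −2.5 log₁₀(ratio) = −2.5 log₁₀(46100) = −2.5 × 4.6637 = -11.659
Star B is brighter so has the smaller magnitude: M_A − M_B is positive.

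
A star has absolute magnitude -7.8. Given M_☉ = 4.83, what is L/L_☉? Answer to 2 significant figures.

L/L_☉ ≈ 110000

M − M_☉ = -7.8 − 4.83 = -12.630
L/L_☉ = 10^(−0.4 (M − M_☉)) = 10^5.052 = 112700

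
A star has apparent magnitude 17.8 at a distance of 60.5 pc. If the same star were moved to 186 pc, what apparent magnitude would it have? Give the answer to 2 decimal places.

m ≈ 20.24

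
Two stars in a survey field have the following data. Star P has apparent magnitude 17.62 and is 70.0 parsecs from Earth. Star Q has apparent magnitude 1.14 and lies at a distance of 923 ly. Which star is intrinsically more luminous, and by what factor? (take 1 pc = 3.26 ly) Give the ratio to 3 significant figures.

Star P: M = m − 5 log₁₀ d + 5 = 17.62 − 5·1.8451 + 5 = 13.395
Star Q: d = 923 ly / 3.26 = 283.1 pc
Star Q: M = m − 5 log₁₀ d + 5 = 1.14 − 5·2.4520 + 5 = -6.120
ΔM = M_P − M_Q = 13.395 − (-6.120) = 19.514; smaller M is more luminous → Star Q.
L ratio = 10^(0.4 |ΔM|) = 10^7.806 = 6.394×10^7

Star Q is more luminous, by a factor of 6.39×10^7.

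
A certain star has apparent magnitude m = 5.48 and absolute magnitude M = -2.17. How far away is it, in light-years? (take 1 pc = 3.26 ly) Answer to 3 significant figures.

d ≈ 1100 ly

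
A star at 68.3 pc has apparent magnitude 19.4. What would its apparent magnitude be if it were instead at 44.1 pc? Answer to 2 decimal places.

Flux ∝ 1/d², so Δm = 5 log₁₀(d₂/d₁) = 5 log₁₀(44.1/68.3) = -0.950
m₂ = m₁ + Δm = 19.4 + (-0.950) = 18.450

m ≈ 18.45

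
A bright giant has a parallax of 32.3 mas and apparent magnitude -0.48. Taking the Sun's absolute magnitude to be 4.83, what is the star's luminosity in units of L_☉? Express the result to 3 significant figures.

L/L_☉ ≈ 1280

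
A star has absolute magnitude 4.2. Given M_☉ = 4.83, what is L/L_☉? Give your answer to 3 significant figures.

L/L_☉ ≈ 1.79

M − M_☉ = 4.2 − 4.83 = -0.630
L/L_☉ = 10^(−0.4 (M − M_☉)) = 10^0.252 = 1.786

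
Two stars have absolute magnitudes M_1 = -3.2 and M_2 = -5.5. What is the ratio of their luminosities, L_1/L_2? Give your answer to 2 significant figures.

ΔM = M_1 − M_2 = 2.3
L_1/L_2 = 10^(−0.4 ΔM) = 10^-0.920 = 0.1202

L_1/L_2 ≈ 0.12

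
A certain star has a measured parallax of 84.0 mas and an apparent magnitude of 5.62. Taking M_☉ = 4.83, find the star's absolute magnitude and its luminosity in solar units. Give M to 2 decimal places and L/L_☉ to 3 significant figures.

M ≈ 5.24; L/L_☉ ≈ 0.685

d = 1/p = 1000/84.0 mas = 11.90 pc
M = m − 5 log₁₀ d + 5 = 5.62 − 5·1.0757 + 5 = 5.241
M − M_☉ = 5.241 − 4.83 = 0.411
L/L_☉ = 10^(−0.4 × 0.411) = 0.6846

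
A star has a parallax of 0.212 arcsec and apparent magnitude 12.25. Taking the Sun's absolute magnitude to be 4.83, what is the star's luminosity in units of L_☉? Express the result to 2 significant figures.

L/L_☉ ≈ 2.4×10^-4

d = 1/p = 1/0.212″ = 4.717 pc
M = m − 5 log₁₀ d + 5 = 12.25 − 5·0.6737 + 5 = 13.882
M − M_☉ = 13.882 − 4.83 = 9.052
L/L_☉ = 10^(−0.4 × 9.052) = 2.395×10^-4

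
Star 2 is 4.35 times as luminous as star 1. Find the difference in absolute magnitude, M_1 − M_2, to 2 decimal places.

M_1 − M_2 ≈ 1.60

Pogson: ΔM = −2.5 log₁₀(ratio) = −2.5 log₁₀(4.35) = −2.5 × 0.6385 = -1.596
Star 2 is brighter so has the smaller magnitude: M_1 − M_2 is positive.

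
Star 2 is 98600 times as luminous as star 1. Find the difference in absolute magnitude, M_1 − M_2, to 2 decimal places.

M_1 − M_2 ≈ 12.48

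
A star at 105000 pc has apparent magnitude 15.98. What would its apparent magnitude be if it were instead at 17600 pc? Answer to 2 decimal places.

m ≈ 12.10

Flux ∝ 1/d², so Δm = 5 log₁₀(d₂/d₁) = 5 log₁₀(17600/105000) = -3.878
m₂ = m₁ + Δm = 15.98 + (-3.878) = 12.102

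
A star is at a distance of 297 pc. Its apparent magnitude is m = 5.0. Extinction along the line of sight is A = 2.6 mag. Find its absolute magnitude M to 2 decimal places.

M ≈ -4.96

5 log₁₀(d/10 pc) = 5 log₁₀(297.0) − 5 = 7.364
M = m − 5 log₁₀(d/10) − A = 5.0 − 7.364 − 2.6 = -4.964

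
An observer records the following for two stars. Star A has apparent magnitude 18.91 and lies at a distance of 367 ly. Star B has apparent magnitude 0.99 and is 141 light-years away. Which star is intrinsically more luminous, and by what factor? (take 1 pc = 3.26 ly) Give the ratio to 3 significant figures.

Star A: d = 367 ly / 3.26 = 112.6 pc
Star A: M = m − 5 log₁₀ d + 5 = 18.91 − 5·2.0514 + 5 = 13.653
Star B: d = 141 ly / 3.26 = 43.25 pc
Star B: M = m − 5 log₁₀ d + 5 = 0.99 − 5·1.6360 + 5 = -2.190
ΔM = M_A − M_B = 13.653 − (-2.190) = 15.843; smaller M is more luminous → Star B.
L ratio = 10^(0.4 |ΔM|) = 10^6.337 = 2.173×10^6

Star B is more luminous, by a factor of 2.17×10^6.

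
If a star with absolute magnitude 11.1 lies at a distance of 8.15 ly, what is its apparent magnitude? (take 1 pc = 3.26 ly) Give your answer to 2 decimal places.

d = 8.15 ly / 3.26 = 2.500 pc
m = M + 5 log₁₀ d − 5 = 11.1 + 5·0.3979 − 5 = 8.090

m ≈ 8.09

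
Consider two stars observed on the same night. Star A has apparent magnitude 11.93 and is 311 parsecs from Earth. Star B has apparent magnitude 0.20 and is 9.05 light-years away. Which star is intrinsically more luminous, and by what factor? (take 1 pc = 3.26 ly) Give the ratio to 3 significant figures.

Star B is more luminous, by a factor of 3.92.

Star A: M = m − 5 log₁₀ d + 5 = 11.93 − 5·2.4928 + 5 = 4.466
Star B: d = 9.05 ly / 3.26 = 2.776 pc
Star B: M = m − 5 log₁₀ d + 5 = 0.20 − 5·0.4434 + 5 = 2.983
ΔM = M_A − M_B = 4.466 − (2.983) = 1.483; smaller M is more luminous → Star B.
L ratio = 10^(0.4 |ΔM|) = 10^0.593 = 3.920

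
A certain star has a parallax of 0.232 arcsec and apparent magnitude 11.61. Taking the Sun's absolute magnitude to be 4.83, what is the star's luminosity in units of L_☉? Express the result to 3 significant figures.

L/L_☉ ≈ 3.61×10^-4

d = 1/p = 1/0.232″ = 4.310 pc
M = m − 5 log₁₀ d + 5 = 11.61 − 5·0.6345 + 5 = 13.437
M − M_☉ = 13.437 − 4.83 = 8.607
L/L_☉ = 10^(−0.4 × 8.607) = 3.606×10^-4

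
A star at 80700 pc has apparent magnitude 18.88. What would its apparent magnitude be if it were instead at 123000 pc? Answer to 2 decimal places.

Flux ∝ 1/d², so Δm = 5 log₁₀(d₂/d₁) = 5 log₁₀(123000/80700) = 0.915
m₂ = m₁ + Δm = 18.88 + (0.915) = 19.795

m ≈ 19.80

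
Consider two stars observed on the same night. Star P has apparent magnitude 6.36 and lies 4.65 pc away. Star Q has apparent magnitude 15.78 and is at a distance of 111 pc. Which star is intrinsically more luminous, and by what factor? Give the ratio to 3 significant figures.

Star P is more luminous, by a factor of 10.3.

Star P: M = m − 5 log₁₀ d + 5 = 6.36 − 5·0.6675 + 5 = 8.023
Star Q: M = m − 5 log₁₀ d + 5 = 15.78 − 5·2.0453 + 5 = 10.553
ΔM = M_P − M_Q = 8.023 − (10.553) = -2.531; smaller M is more luminous → Star P.
L ratio = 10^(0.4 |ΔM|) = 10^1.012 = 10.29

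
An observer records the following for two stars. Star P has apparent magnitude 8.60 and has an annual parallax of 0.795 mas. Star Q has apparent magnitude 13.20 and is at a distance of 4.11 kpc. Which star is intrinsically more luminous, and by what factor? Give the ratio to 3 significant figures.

Star P is more luminous, by a factor of 6.48.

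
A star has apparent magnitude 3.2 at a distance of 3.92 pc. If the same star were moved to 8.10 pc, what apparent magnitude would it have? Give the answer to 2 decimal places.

m ≈ 4.78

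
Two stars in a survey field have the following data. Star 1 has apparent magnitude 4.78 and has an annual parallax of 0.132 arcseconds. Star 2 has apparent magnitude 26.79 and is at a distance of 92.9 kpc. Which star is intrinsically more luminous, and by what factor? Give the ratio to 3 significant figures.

Star 1 is more luminous, by a factor of 4.23.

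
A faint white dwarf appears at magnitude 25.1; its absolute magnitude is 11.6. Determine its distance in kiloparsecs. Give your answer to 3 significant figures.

Distance modulus: m − M = 25.1 − (11.6) = 13.500
m − M = 5 log₁₀ d − 5
log₁₀ d = (m − M)/5 + 1 = 3.7000
d = 10^3.7000 = 5012 pc
= 5.012 kpc

d ≈ 5.01 kpc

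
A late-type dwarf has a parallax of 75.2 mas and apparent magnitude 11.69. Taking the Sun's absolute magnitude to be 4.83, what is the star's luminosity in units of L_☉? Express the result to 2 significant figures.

d = 1/p = 1000/75.2 mas = 13.30 pc
M = m − 5 log₁₀ d + 5 = 11.69 − 5·1.1238 + 5 = 11.071
M − M_☉ = 11.071 − 4.83 = 6.241
L/L_☉ = 10^(−0.4 × 6.241) = 3.188×10^-3

L/L_☉ ≈ 3.2×10^-3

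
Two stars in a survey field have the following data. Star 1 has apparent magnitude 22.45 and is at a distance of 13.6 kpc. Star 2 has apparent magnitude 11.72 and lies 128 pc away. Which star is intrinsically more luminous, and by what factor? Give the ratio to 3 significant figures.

Star 1: d = 13.6 kpc = 13600 pc
Star 1: M = m − 5 log₁₀ d + 5 = 22.45 − 5·4.1335 + 5 = 6.782
Star 2: M = m − 5 log₁₀ d + 5 = 11.72 − 5·2.1072 + 5 = 6.184
ΔM = M_1 − M_2 = 6.782 − (6.184) = 0.598; smaller M is more luminous → Star 2.
L ratio = 10^(0.4 |ΔM|) = 10^0.239 = 1.735

Star 2 is more luminous, by a factor of 1.74.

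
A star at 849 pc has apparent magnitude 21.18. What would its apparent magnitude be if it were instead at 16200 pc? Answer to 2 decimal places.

Flux ∝ 1/d², so Δm = 5 log₁₀(d₂/d₁) = 5 log₁₀(16200/849) = 6.403
m₂ = m₁ + Δm = 21.18 + (6.403) = 27.583

m ≈ 27.58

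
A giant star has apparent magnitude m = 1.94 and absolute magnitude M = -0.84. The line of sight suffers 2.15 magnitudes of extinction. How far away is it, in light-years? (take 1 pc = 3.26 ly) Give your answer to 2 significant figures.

d ≈ 44 ly

m − M = 5 log₁₀(d/10 pc) + A  ⇒  1.94 − (-0.84) − 2.15 = 5 log₁₀(d/10)
0.630 = 5 log₁₀(d/10)
log₁₀ d = (m − M − A)/5 + 1 = 1.1260
d = 10^1.1260 = 13.37 pc
= 43.57 ly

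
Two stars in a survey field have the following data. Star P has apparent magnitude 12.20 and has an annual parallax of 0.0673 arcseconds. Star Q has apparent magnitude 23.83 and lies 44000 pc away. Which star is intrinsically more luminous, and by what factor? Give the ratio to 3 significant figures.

Star P: d = 1/p = 1/0.0673″ = 14.86 pc
Star P: M = m − 5 log₁₀ d + 5 = 12.20 − 5·1.1720 + 5 = 11.340
Star Q: M = m − 5 log₁₀ d + 5 = 23.83 − 5·4.6435 + 5 = 5.613
ΔM = M_P − M_Q = 11.340 − (5.613) = 5.727; smaller M is more luminous → Star Q.
L ratio = 10^(0.4 |ΔM|) = 10^2.291 = 195.4

Star Q is more luminous, by a factor of 195.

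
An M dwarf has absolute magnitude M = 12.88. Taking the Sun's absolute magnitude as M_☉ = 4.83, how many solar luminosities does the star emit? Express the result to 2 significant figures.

M − M_☉ = 12.88 − 4.83 = 8.050
L/L_☉ = 10^(−0.4 (M − M_☉)) = 10^-3.220 = 6.026×10^-4

L/L_☉ ≈ 6.0×10^-4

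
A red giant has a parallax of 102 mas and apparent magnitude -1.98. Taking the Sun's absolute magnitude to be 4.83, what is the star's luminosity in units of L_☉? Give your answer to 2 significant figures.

L/L_☉ ≈ 510

d = 1/p = 1000/102 mas = 9.804 pc
M = m − 5 log₁₀ d + 5 = -1.98 − 5·0.9914 + 5 = -1.937
M − M_☉ = -1.937 − 4.83 = -6.767
L/L_☉ = 10^(−0.4 × -6.767) = 509.1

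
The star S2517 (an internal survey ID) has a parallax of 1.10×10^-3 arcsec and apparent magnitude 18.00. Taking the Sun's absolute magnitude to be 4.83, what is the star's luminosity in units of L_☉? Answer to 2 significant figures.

L/L_☉ ≈ 0.045

d = 1/p = 1/1.10×10^-3″ = 909.1 pc
M = m − 5 log₁₀ d + 5 = 18.00 − 5·2.9586 + 5 = 8.207
M − M_☉ = 8.207 − 4.83 = 3.377
L/L_☉ = 10^(−0.4 × 3.377) = 0.04459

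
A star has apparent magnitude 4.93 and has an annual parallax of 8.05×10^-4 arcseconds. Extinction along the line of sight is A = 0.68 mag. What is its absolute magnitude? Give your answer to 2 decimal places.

M ≈ -6.22

d = 1/p = 1/8.05×10^-4″ = 1242 pc
5 log₁₀(d/10 pc) = 5 log₁₀(1242) − 5 = 10.471
M = m − 5 log₁₀(d/10) − A = 4.93 − 10.471 − 0.68 = -6.221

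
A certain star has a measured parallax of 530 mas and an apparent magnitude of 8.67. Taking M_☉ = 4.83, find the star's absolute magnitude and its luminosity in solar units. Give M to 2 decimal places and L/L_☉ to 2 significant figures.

d = 1/p = 1000/530 mas = 1.887 pc
M = m − 5 log₁₀ d + 5 = 8.67 − 5·0.2757 + 5 = 12.291
M − M_☉ = 12.291 − 4.83 = 7.461
L/L_☉ = 10^(−0.4 × 7.461) = 1.036×10^-3

M ≈ 12.29; L/L_☉ ≈ 1.0×10^-3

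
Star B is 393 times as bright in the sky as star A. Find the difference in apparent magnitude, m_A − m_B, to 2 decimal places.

Pogson: Δm = −2.5 log₁₀(ratio) = −2.5 log₁₀(393) = −2.5 × 2.5944 = -6.486
Star B is brighter so has the smaller magnitude: m_A − m_B is positive.

m_A − m_B ≈ 6.49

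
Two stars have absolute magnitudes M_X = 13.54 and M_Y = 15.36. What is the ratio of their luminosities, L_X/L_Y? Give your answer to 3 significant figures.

L_X/L_Y ≈ 5.35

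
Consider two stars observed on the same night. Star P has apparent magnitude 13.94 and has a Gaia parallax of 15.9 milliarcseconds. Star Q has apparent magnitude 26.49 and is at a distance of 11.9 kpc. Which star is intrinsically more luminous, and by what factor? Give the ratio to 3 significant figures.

Star P is more luminous, by a factor of 2.92.

Star P: p = 15.9 mas = 0.0159″ → d = 1/p = 62.89 pc
Star P: M = m − 5 log₁₀ d + 5 = 13.94 − 5·1.7986 + 5 = 9.947
Star Q: d = 11.9 kpc = 11900 pc
Star Q: M = m − 5 log₁₀ d + 5 = 26.49 − 5·4.0755 + 5 = 11.112
ΔM = M_P − M_Q = 9.947 − (11.112) = -1.165; smaller M is more luminous → Star P.
L ratio = 10^(0.4 |ΔM|) = 10^0.466 = 2.925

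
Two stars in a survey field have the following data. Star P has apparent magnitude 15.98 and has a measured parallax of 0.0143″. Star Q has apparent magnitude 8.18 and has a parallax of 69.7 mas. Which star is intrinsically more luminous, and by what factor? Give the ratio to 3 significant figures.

Star P: d = 1/p = 1/0.0143″ = 69.93 pc
Star P: M = m − 5 log₁₀ d + 5 = 15.98 − 5·1.8447 + 5 = 11.757
Star Q: p = 69.7 mas = 0.0697″ → d = 1/p = 14.35 pc
Star Q: M = m − 5 log₁₀ d + 5 = 8.18 − 5·1.1568 + 5 = 7.396
ΔM = M_P − M_Q = 11.757 − (7.396) = 4.361; smaller M is more luminous → Star Q.
L ratio = 10^(0.4 |ΔM|) = 10^1.744 = 55.49

Star Q is more luminous, by a factor of 55.5.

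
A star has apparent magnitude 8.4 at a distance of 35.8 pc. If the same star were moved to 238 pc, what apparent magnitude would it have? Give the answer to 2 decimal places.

Flux ∝ 1/d², so Δm = 5 log₁₀(d₂/d₁) = 5 log₁₀(238/35.8) = 4.113
m₂ = m₁ + Δm = 8.4 + (4.113) = 12.513

m ≈ 12.51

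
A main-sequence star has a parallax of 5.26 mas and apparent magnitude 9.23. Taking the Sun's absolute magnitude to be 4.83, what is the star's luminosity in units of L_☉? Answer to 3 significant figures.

L/L_☉ ≈ 6.28

d = 1/p = 1000/5.26 mas = 190.1 pc
M = m − 5 log₁₀ d + 5 = 9.23 − 5·2.2790 + 5 = 2.835
M − M_☉ = 2.835 − 4.83 = -1.995
L/L_☉ = 10^(−0.4 × -1.995) = 6.281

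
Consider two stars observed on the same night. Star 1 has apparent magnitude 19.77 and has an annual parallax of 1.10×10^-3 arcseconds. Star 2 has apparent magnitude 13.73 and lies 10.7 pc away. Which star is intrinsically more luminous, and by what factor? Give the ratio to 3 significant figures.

Star 1 is more luminous, by a factor of 27.7.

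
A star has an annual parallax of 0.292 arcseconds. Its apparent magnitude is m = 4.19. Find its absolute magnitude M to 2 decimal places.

M ≈ 6.52

d = 1/p = 1/0.292″ = 3.425 pc
5 log₁₀(d/10 pc) = 5 log₁₀(3.425) − 5 = -2.327
M = m − 5 log₁₀(d/10) = 4.19 + 2.327 = 6.517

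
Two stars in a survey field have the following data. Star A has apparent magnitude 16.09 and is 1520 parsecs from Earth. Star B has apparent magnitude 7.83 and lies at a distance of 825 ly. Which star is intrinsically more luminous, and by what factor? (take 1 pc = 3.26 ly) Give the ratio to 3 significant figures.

Star B is more luminous, by a factor of 55.8.

Star A: M = m − 5 log₁₀ d + 5 = 16.09 − 5·3.1818 + 5 = 5.181
Star B: d = 825 ly / 3.26 = 253.1 pc
Star B: M = m − 5 log₁₀ d + 5 = 7.83 − 5·2.4032 + 5 = 0.814
ΔM = M_A − M_B = 5.181 − (0.814) = 4.367; smaller M is more luminous → Star B.
L ratio = 10^(0.4 |ΔM|) = 10^1.747 = 55.82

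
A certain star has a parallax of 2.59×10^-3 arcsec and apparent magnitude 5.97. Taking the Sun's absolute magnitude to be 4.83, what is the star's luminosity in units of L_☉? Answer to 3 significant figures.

d = 1/p = 1/2.59×10^-3″ = 386.1 pc
M = m − 5 log₁₀ d + 5 = 5.97 − 5·2.5867 + 5 = -1.964
M − M_☉ = -1.964 − 4.83 = -6.794
L/L_☉ = 10^(−0.4 × -6.794) = 521.7

L/L_☉ ≈ 522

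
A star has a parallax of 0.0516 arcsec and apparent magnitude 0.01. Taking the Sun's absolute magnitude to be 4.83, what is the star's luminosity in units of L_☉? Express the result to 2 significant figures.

L/L_☉ ≈ 320

d = 1/p = 1/0.0516″ = 19.38 pc
M = m − 5 log₁₀ d + 5 = 0.01 − 5·1.2874 + 5 = -1.427
M − M_☉ = -1.427 − 4.83 = -6.257
L/L_☉ = 10^(−0.4 × -6.257) = 318.2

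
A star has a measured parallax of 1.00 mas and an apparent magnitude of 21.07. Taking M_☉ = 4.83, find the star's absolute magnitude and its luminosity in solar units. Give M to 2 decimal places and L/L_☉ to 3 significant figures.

M ≈ 11.07; L/L_☉ ≈ 3.19×10^-3

d = 1/p = 1000/1.00 mas = 1000 pc
M = m − 5 log₁₀ d + 5 = 21.07 − 5·3.0000 + 5 = 11.070
M − M_☉ = 11.070 − 4.83 = 6.240
L/L_☉ = 10^(−0.4 × 6.240) = 3.192×10^-3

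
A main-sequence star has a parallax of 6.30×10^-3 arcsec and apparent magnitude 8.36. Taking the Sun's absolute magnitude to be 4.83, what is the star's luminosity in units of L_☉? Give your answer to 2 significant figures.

L/L_☉ ≈ 9.8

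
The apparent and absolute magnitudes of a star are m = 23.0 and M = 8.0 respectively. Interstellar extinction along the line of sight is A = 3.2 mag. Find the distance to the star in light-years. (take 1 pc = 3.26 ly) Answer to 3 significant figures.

d ≈ 7470 ly

m − M = 5 log₁₀(d/10 pc) + A  ⇒  23.0 − (8.0) − 3.2 = 5 log₁₀(d/10)
11.800 = 5 log₁₀(d/10)
log₁₀ d = (m − M − A)/5 + 1 = 3.3600
d = 10^3.3600 = 2291 pc
= 7468 ly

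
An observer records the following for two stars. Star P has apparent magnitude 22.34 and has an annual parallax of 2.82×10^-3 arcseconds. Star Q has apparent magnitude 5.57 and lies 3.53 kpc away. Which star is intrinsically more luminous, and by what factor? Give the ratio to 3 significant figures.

Star P: d = 1/p = 1/2.82×10^-3″ = 354.6 pc
Star P: M = m − 5 log₁₀ d + 5 = 22.34 − 5·2.5498 + 5 = 14.591
Star Q: d = 3.53 kpc = 3530 pc
Star Q: M = m − 5 log₁₀ d + 5 = 5.57 − 5·3.5478 + 5 = -7.169
ΔM = M_P − M_Q = 14.591 − (-7.169) = 21.760; smaller M is more luminous → Star Q.
L ratio = 10^(0.4 |ΔM|) = 10^8.704 = 5.059×10^8

Star Q is more luminous, by a factor of 5.06×10^8.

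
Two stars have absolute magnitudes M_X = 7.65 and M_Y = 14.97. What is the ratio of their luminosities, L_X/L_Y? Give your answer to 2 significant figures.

L_X/L_Y ≈ 850

ΔM = M_X − M_Y = -7.32
L_X/L_Y = 10^(−0.4 ΔM) = 10^2.928 = 847.2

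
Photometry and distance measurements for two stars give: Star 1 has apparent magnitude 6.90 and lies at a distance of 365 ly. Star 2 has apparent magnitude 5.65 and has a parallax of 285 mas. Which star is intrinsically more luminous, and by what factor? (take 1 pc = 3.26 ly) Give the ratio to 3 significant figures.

Star 1: d = 365 ly / 3.26 = 112.0 pc
Star 1: M = m − 5 log₁₀ d + 5 = 6.90 − 5·2.0491 + 5 = 1.655
Star 2: p = 285 mas = 0.285″ → d = 1/p = 3.509 pc
Star 2: M = m − 5 log₁₀ d + 5 = 5.65 − 5·0.5452 + 5 = 7.924
ΔM = M_1 − M_2 = 1.655 − (7.924) = -6.270; smaller M is more luminous → Star 1.
L ratio = 10^(0.4 |ΔM|) = 10^2.508 = 322.0

Star 1 is more luminous, by a factor of 322.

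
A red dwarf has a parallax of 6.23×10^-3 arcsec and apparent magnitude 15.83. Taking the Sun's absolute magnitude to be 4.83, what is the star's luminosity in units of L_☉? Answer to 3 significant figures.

L/L_☉ ≈ 0.0103

d = 1/p = 1/6.23×10^-3″ = 160.5 pc
M = m − 5 log₁₀ d + 5 = 15.83 − 5·2.2055 + 5 = 9.802
M − M_☉ = 9.802 − 4.83 = 4.972
L/L_☉ = 10^(−0.4 × 4.972) = 0.01026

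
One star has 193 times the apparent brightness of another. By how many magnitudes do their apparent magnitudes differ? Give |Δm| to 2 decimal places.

Pogson: Δm = −2.5 log₁₀(ratio) = −2.5 log₁₀(193) = −2.5 × 2.2856 = -5.714

|Δm| ≈ 5.71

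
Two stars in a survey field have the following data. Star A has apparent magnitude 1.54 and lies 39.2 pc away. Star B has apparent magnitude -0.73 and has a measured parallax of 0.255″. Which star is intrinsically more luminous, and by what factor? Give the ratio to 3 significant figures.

Star A: M = m − 5 log₁₀ d + 5 = 1.54 − 5·1.5933 + 5 = -1.426
Star B: d = 1/p = 1/0.255″ = 3.922 pc
Star B: M = m − 5 log₁₀ d + 5 = -0.73 − 5·0.5935 + 5 = 1.303
ΔM = M_A − M_B = -1.426 − (1.303) = -2.729; smaller M is more luminous → Star A.
L ratio = 10^(0.4 |ΔM|) = 10^1.092 = 12.35

Star A is more luminous, by a factor of 12.3.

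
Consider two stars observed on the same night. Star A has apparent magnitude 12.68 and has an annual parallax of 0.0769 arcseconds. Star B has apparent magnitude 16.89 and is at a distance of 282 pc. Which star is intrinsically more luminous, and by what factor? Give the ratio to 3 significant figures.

Star A: d = 1/p = 1/0.0769″ = 13.00 pc
Star A: M = m − 5 log₁₀ d + 5 = 12.68 − 5·1.1141 + 5 = 12.110
Star B: M = m − 5 log₁₀ d + 5 = 16.89 − 5·2.4502 + 5 = 9.639
ΔM = M_A − M_B = 12.110 − (9.639) = 2.471; smaller M is more luminous → Star B.
L ratio = 10^(0.4 |ΔM|) = 10^0.988 = 9.735

Star B is more luminous, by a factor of 9.74.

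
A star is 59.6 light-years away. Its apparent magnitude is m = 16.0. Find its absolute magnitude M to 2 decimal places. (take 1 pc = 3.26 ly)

M ≈ 14.69

d = 59.6 ly / 3.26 = 18.28 pc
5 log₁₀(d/10 pc) = 5 log₁₀(18.28) − 5 = 1.310
M = m − 5 log₁₀(d/10) = 16.0 − 1.310 = 14.690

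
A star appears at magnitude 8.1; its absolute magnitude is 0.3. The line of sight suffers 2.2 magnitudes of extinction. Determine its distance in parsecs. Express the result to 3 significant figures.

m − M = 5 log₁₀(d/10 pc) + A  ⇒  8.1 − (0.3) − 2.2 = 5 log₁₀(d/10)
5.600 = 5 log₁₀(d/10)
log₁₀ d = (m − M − A)/5 + 1 = 2.1200
d = 10^2.1200 = 131.8 pc

d ≈ 132 pc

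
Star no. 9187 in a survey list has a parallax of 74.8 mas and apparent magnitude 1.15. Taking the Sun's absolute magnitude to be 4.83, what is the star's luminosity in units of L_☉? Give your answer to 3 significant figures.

d = 1/p = 1000/74.8 mas = 13.37 pc
M = m − 5 log₁₀ d + 5 = 1.15 − 5·1.1261 + 5 = 0.520
M − M_☉ = 0.520 − 4.83 = -4.310
L/L_☉ = 10^(−0.4 × -4.310) = 52.99

L/L_☉ ≈ 53.0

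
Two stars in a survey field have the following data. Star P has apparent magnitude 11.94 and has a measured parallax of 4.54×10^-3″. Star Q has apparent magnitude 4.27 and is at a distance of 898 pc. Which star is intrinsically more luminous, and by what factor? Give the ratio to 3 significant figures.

Star Q is more luminous, by a factor of 19400.

Star P: d = 1/p = 1/4.54×10^-3″ = 220.3 pc
Star P: M = m − 5 log₁₀ d + 5 = 11.94 − 5·2.3429 + 5 = 5.225
Star Q: M = m − 5 log₁₀ d + 5 = 4.27 − 5·2.9533 + 5 = -5.496
ΔM = M_P − M_Q = 5.225 − (-5.496) = 10.722; smaller M is more luminous → Star Q.
L ratio = 10^(0.4 |ΔM|) = 10^4.289 = 19440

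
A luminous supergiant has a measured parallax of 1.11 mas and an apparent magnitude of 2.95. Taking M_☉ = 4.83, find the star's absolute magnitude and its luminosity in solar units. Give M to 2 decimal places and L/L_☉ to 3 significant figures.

M ≈ -6.82; L/L_☉ ≈ 45900

d = 1/p = 1000/1.11 mas = 900.9 pc
M = m − 5 log₁₀ d + 5 = 2.95 − 5·2.9547 + 5 = -6.823
M − M_☉ = -6.823 − 4.83 = -11.653
L/L_☉ = 10^(−0.4 × -11.653) = 45850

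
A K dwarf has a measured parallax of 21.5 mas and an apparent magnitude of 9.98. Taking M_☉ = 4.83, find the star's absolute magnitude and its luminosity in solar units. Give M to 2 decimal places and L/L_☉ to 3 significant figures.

M ≈ 6.64; L/L_☉ ≈ 0.188

d = 1/p = 1000/21.5 mas = 46.51 pc
M = m − 5 log₁₀ d + 5 = 9.98 − 5·1.6676 + 5 = 6.642
M − M_☉ = 6.642 − 4.83 = 1.812
L/L_☉ = 10^(−0.4 × 1.812) = 0.1884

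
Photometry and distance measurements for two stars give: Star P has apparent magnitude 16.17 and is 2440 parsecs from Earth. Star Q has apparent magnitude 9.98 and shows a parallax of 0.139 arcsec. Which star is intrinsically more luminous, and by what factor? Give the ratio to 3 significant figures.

Star P: M = m − 5 log₁₀ d + 5 = 16.17 − 5·3.3874 + 5 = 4.233
Star Q: d = 1/p = 1/0.139″ = 7.194 pc
Star Q: M = m − 5 log₁₀ d + 5 = 9.98 − 5·0.8570 + 5 = 10.695
ΔM = M_P − M_Q = 4.233 − (10.695) = -6.462; smaller M is more luminous → Star P.
L ratio = 10^(0.4 |ΔM|) = 10^2.585 = 384.4

Star P is more luminous, by a factor of 384.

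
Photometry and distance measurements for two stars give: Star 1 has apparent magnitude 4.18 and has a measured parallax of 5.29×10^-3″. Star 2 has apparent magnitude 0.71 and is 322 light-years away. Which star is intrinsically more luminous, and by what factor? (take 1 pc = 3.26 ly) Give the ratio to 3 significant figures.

Star 1: d = 1/p = 1/5.29×10^-3″ = 189.0 pc
Star 1: M = m − 5 log₁₀ d + 5 = 4.18 − 5·2.2765 + 5 = -2.203
Star 2: d = 322 ly / 3.26 = 98.77 pc
Star 2: M = m − 5 log₁₀ d + 5 = 0.71 − 5·1.9946 + 5 = -4.263
ΔM = M_1 − M_2 = -2.203 − (-4.263) = 2.060; smaller M is more luminous → Star 2.
L ratio = 10^(0.4 |ΔM|) = 10^0.824 = 6.671

Star 2 is more luminous, by a factor of 6.67.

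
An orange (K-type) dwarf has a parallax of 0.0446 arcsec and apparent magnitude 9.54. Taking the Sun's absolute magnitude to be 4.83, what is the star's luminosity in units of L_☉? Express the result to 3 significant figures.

L/L_☉ ≈ 0.0657

d = 1/p = 1/0.0446″ = 22.42 pc
M = m − 5 log₁₀ d + 5 = 9.54 − 5·1.3507 + 5 = 7.787
M − M_☉ = 7.787 − 4.83 = 2.957
L/L_☉ = 10^(−0.4 × 2.957) = 0.06566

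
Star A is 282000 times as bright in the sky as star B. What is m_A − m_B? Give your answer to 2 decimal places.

m_A − m_B ≈ -13.63

Pogson: Δm = −2.5 log₁₀(ratio) = −2.5 log₁₀(282000) = −2.5 × 5.4502 = -13.626
Star A is brighter, so it has the smaller magnitude: the difference is negative.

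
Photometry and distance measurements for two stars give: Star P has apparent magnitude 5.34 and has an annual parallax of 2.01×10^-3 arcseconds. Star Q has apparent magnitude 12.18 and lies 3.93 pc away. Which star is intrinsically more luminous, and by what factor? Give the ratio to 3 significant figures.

Star P: d = 1/p = 1/2.01×10^-3″ = 497.5 pc
Star P: M = m − 5 log₁₀ d + 5 = 5.34 − 5·2.6968 + 5 = -3.144
Star Q: M = m − 5 log₁₀ d + 5 = 12.18 − 5·0.5944 + 5 = 14.208
ΔM = M_P − M_Q = -3.144 − (14.208) = -17.352; smaller M is more luminous → Star P.
L ratio = 10^(0.4 |ΔM|) = 10^6.941 = 8.726×10^6

Star P is more luminous, by a factor of 8.73×10^6.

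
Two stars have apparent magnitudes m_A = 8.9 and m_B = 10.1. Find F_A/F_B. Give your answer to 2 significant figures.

F_A/F_B ≈ 3.0

Δm = 8.9 − (10.1) = -1.2
Flux ratio = 10^(−0.4 Δm) = 10^(−0.4 × -1.2) = 10^0.480 = 3.020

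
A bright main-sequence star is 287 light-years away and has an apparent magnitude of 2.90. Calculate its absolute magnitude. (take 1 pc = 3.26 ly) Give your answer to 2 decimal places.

d = 287 ly / 3.26 = 88.04 pc
5 log₁₀(d/10 pc) = 5 log₁₀(88.04) − 5 = 4.723
M = m − 5 log₁₀(d/10) = 2.90 − 4.723 = -1.823

M ≈ -1.82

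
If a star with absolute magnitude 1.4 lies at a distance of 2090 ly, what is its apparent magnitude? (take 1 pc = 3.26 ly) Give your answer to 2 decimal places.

d = 2090 ly / 3.26 = 641.1 pc
m = M + 5 log₁₀ d − 5 = 1.4 + 5·2.8069 − 5 = 10.435

m ≈ 10.43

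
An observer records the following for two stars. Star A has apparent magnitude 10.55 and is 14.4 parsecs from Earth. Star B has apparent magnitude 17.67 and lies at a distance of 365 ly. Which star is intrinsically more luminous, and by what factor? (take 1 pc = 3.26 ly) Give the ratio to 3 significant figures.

Star A: M = m − 5 log₁₀ d + 5 = 10.55 − 5·1.1584 + 5 = 9.758
Star B: d = 365 ly / 3.26 = 112.0 pc
Star B: M = m − 5 log₁₀ d + 5 = 17.67 − 5·2.0491 + 5 = 12.425
ΔM = M_A − M_B = 9.758 − (12.425) = -2.666; smaller M is more luminous → Star A.
L ratio = 10^(0.4 |ΔM|) = 10^1.067 = 11.66

Star A is more luminous, by a factor of 11.7.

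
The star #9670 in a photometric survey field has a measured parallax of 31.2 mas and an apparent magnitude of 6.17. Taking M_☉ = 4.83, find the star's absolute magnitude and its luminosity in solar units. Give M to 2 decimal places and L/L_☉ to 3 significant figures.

d = 1/p = 1000/31.2 mas = 32.05 pc
M = m − 5 log₁₀ d + 5 = 6.17 − 5·1.5058 + 5 = 3.641
M − M_☉ = 3.641 − 4.83 = -1.189
L/L_☉ = 10^(−0.4 × -1.189) = 2.990

M ≈ 3.64; L/L_☉ ≈ 2.99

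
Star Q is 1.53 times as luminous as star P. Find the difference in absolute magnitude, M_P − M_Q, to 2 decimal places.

M_P − M_Q ≈ 0.46

Pogson: ΔM = −2.5 log₁₀(ratio) = −2.5 log₁₀(1.53) = −2.5 × 0.1847 = -0.462
Star Q is brighter so has the smaller magnitude: M_P − M_Q is positive.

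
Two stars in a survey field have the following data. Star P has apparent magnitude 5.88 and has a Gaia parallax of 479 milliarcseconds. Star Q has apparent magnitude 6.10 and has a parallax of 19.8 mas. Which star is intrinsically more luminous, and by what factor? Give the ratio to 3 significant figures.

Star Q is more luminous, by a factor of 478.

Star P: p = 479 mas = 0.479″ → d = 1/p = 2.088 pc
Star P: M = m − 5 log₁₀ d + 5 = 5.88 − 5·0.3197 + 5 = 9.282
Star Q: p = 19.8 mas = 0.0198″ → d = 1/p = 50.51 pc
Star Q: M = m − 5 log₁₀ d + 5 = 6.10 − 5·1.7033 + 5 = 2.583
ΔM = M_P − M_Q = 9.282 − (2.583) = 6.698; smaller M is more luminous → Star Q.
L ratio = 10^(0.4 |ΔM|) = 10^2.679 = 477.9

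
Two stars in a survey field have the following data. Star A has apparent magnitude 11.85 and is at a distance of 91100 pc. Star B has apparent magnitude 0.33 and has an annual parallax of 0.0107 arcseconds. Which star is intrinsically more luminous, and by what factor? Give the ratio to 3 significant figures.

Star A: M = m − 5 log₁₀ d + 5 = 11.85 − 5·4.9595 + 5 = -7.948
Star B: d = 1/p = 1/0.0107″ = 93.46 pc
Star B: M = m − 5 log₁₀ d + 5 = 0.33 − 5·1.9706 + 5 = -4.523
ΔM = M_A − M_B = -7.948 − (-4.523) = -3.425; smaller M is more luminous → Star A.
L ratio = 10^(0.4 |ΔM|) = 10^1.370 = 23.43

Star A is more luminous, by a factor of 23.4.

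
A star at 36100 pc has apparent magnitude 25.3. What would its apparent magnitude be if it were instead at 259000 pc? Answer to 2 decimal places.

Flux ∝ 1/d², so Δm = 5 log₁₀(d₂/d₁) = 5 log₁₀(259000/36100) = 4.279
m₂ = m₁ + Δm = 25.3 + (4.279) = 29.579

m ≈ 29.58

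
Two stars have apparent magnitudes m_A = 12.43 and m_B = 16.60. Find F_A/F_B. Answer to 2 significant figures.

F_A/F_B ≈ 47

Δm = 12.43 − (16.60) = -4.17
Flux ratio = 10^(−0.4 Δm) = 10^(−0.4 × -4.17) = 10^1.668 = 46.56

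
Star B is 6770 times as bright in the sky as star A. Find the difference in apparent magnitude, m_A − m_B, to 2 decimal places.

m_A − m_B ≈ 9.58

Pogson: Δm = −2.5 log₁₀(ratio) = −2.5 log₁₀(6770) = −2.5 × 3.8306 = -9.576
Star B is brighter so has the smaller magnitude: m_A − m_B is positive.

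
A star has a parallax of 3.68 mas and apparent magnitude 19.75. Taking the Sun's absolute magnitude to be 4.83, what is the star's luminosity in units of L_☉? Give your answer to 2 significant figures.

L/L_☉ ≈ 7.9×10^-4

d = 1/p = 1000/3.68 mas = 271.7 pc
M = m − 5 log₁₀ d + 5 = 19.75 − 5·2.4342 + 5 = 12.579
M − M_☉ = 12.579 − 4.83 = 7.749
L/L_☉ = 10^(−0.4 × 7.749) = 7.949×10^-4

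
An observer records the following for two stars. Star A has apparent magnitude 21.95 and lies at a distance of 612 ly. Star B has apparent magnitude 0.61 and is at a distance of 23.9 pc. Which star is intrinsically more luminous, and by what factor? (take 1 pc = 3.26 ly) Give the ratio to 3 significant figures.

Star B is more luminous, by a factor of 5.57×10^6.

Star A: d = 612 ly / 3.26 = 187.7 pc
Star A: M = m − 5 log₁₀ d + 5 = 21.95 − 5·2.2735 + 5 = 15.582
Star B: M = m − 5 log₁₀ d + 5 = 0.61 − 5·1.3784 + 5 = -1.282
ΔM = M_A − M_B = 15.582 − (-1.282) = 16.864; smaller M is more luminous → Star B.
L ratio = 10^(0.4 |ΔM|) = 10^6.746 = 5.568×10^6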